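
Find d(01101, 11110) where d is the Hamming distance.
XOR = 10011, count of 1s = 3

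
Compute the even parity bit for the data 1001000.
Sum of data bits: 1+0+0+1+0+0+0 = 2.
2 mod 2 = 0, so parity bit = 0.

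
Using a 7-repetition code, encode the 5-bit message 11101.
Repeat each bit 7× and concatenate:
1→1111111  1→1111111  1→1111111  0→0000000  1→1111111
Codeword = 11111111111111111111100000001111111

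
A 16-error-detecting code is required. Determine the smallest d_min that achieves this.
Detecting e errors requires d_min ≥ e + 1 = 16 + 1 = 17.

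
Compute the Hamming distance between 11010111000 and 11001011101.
XOR = 00011100101, count of 1s = 5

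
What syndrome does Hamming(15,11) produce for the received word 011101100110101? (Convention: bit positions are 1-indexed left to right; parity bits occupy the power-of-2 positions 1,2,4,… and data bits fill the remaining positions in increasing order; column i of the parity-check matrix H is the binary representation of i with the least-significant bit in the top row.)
Syndrome s = H · r^T (mod 2), r = 011101100110101:
  s[0] = (101010101010101)·(011101100110101) mod 2 = 0+0+1+0+0+0+1+0+0+0+1+0+1+0+1 mod 2 = 1
  s[1] = (011001100110011)·(011101100110101) mod 2 = 0+1+1+0+0+1+1+0+0+1+1+0+0+0+1 mod 2 = 1
  s[2] = (000111100001111)·(011101100110101) mod 2 = 0+0+0+1+0+1+1+0+0+0+0+0+1+0+1 mod 2 = 1
  s[3] = (000000011111111)·(011101100110101) mod 2 = 0+0+0+0+0+0+0+0+0+1+1+0+1+0+1 mod 2 = 0
Syndrome = 1110
Non-zero syndrome: error at position 7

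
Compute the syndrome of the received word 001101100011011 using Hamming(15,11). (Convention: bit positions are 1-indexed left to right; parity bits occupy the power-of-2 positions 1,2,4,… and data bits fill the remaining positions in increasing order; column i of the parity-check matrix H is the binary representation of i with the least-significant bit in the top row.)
Syndrome s = H · r^T (mod 2), r = 001101100011011:
  s[0] = (101010101010101)·(001101100011011) mod 2 = 0+0+1+0+0+0+1+0+0+0+1+0+0+0+1 mod 2 = 0
  s[1] = (011001100110011)·(001101100011011) mod 2 = 0+0+1+0+0+1+1+0+0+0+1+0+0+1+1 mod 2 = 0
  s[2] = (000111100001111)·(001101100011011) mod 2 = 0+0+0+1+0+1+1+0+0+0+0+1+0+1+1 mod 2 = 0
  s[3] = (000000011111111)·(001101100011011) mod 2 = 0+0+0+0+0+0+0+0+0+0+1+1+0+1+1 mod 2 = 0
Syndrome = 0000
s = 0: no error detected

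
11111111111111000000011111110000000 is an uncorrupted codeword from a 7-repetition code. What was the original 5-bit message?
Split into 7-bit blocks: 1111111 1111111 0000000 1111111 0000000
Data = 11010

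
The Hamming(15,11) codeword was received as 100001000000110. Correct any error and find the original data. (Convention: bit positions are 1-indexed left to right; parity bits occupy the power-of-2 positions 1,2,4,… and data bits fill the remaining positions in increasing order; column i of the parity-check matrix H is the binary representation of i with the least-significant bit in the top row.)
Syndrome s = H · r^T (mod 2), r = 100001000000110:
  s[0] = (101010101010101)·(100001000000110) mod 2 = 1+0+0+0+0+0+0+0+0+0+0+0+1+0+0 mod 2 = 0
  s[1] = (011001100110011)·(100001000000110) mod 2 = 0+0+0+0+0+1+0+0+0+0+0+0+0+1+0 mod 2 = 0
  s[2] = (000111100001111)·(100001000000110) mod 2 = 0+0+0+0+0+1+0+0+0+0+0+0+1+1+0 mod 2 = 1
  s[3] = (000000011111111)·(100001000000110) mod 2 = 0+0+0+0+0+0+0+0+0+0+0+0+1+1+0 mod 2 = 0
Syndrome = 0010
Column 4 of H equals this syndrome → error at bit 4 (1-indexed).
Flip bit 4: 100001000000110 → 100101000000110
Extract data bits at positions {3,5,6,7,9,10,11,12,13,14,15}: 00100000110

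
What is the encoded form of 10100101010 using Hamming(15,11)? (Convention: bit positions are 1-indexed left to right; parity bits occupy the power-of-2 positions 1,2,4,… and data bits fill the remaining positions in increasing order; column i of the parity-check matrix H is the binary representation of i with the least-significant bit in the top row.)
Codeword c = d · G (mod 2), d = 10100101010:
  c[0] = d·G[:,0] = (10100101010)·(11011010101) mod 2 = 1+0+0+0+0+0+0+0+0+0+0 mod 2 = 1
  c[1] = d·G[:,1] = (10100101010)·(10110110011) mod 2 = 1+0+1+0+0+1+0+0+0+1+0 mod 2 = 0
  c[2] = d·G[:,2] = (10100101010)·(10000000000) mod 2 = 1+0+0+0+0+0+0+0+0+0+0 mod 2 = 1
  c[3] = d·G[:,3] = (10100101010)·(01110001111) mod 2 = 0+0+1+0+0+0+0+1+0+1+0 mod 2 = 1
  c[4] = d·G[:,4] = (10100101010)·(01000000000) mod 2 = 0+0+0+0+0+0+0+0+0+0+0 mod 2 = 0
  c[5] = d·G[:,5] = (10100101010)·(00100000000) mod 2 = 0+0+1+0+0+0+0+0+0+0+0 mod 2 = 1
  c[6] = d·G[:,6] = (10100101010)·(00010000000) mod 2 = 0+0+0+0+0+0+0+0+0+0+0 mod 2 = 0
  c[7] = d·G[:,7] = (10100101010)·(00001111111) mod 2 = 0+0+0+0+0+1+0+1+0+1+0 mod 2 = 1
  c[8] = d·G[:,8] = (10100101010)·(00001000000) mod 2 = 0+0+0+0+0+0+0+0+0+0+0 mod 2 = 0
  c[9] = d·G[:,9] = (10100101010)·(00000100000) mod 2 = 0+0+0+0+0+1+0+0+0+0+0 mod 2 = 1
  c[10] = d·G[:,10] = (10100101010)·(00000010000) mod 2 = 0+0+0+0+0+0+0+0+0+0+0 mod 2 = 0
  c[11] = d·G[:,11] = (10100101010)·(00000001000) mod 2 = 0+0+0+0+0+0+0+1+0+0+0 mod 2 = 1
  c[12] = d·G[:,12] = (10100101010)·(00000000100) mod 2 = 0+0+0+0+0+0+0+0+0+0+0 mod 2 = 0
  c[13] = d·G[:,13] = (10100101010)·(00000000010) mod 2 = 0+0+0+0+0+0+0+0+0+1+0 mod 2 = 1
  c[14] = d·G[:,14] = (10100101010)·(00000000001) mod 2 = 0+0+0+0+0+0+0+0+0+0+0 mod 2 = 0
Codeword = 101101010101010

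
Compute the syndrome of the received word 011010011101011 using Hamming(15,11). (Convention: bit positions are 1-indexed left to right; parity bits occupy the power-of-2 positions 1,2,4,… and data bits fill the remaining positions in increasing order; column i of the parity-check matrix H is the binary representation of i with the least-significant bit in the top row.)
Syndrome s = H · r^T (mod 2), r = 011010011101011:
  s[0] = (101010101010101)·(011010011101011) mod 2 = 0+0+1+0+1+0+0+0+1+0+0+0+0+0+1 mod 2 = 0
  s[1] = (011001100110011)·(011010011101011) mod 2 = 0+1+1+0+0+0+0+0+0+1+0+0+0+1+1 mod 2 = 1
  s[2] = (000111100001111)·(011010011101011) mod 2 = 0+0+0+0+1+0+0+0+0+0+0+1+0+1+1 mod 2 = 0
  s[3] = (000000011111111)·(011010011101011) mod 2 = 0+0+0+0+0+0+0+1+1+1+0+1+0+1+1 mod 2 = 0
Syndrome = 0100
Non-zero syndrome: error at position 2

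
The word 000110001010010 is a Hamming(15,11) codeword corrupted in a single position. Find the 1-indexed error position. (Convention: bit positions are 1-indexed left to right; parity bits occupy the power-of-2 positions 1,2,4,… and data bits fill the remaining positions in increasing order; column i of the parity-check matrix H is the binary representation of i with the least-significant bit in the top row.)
Syndrome s = H · r^T (mod 2), r = 000110001010010:
  s[0] = (101010101010101)·(000110001010010) mod 2 = 0+0+0+0+1+0+0+0+1+0+1+0+0+0+0 mod 2 = 1
  s[1] = (011001100110011)·(000110001010010) mod 2 = 0+0+0+0+0+0+0+0+0+0+1+0+0+1+0 mod 2 = 0
  s[2] = (000111100001111)·(000110001010010) mod 2 = 0+0+0+1+1+0+0+0+0+0+0+0+0+1+0 mod 2 = 1
  s[3] = (000000011111111)·(000110001010010) mod 2 = 0+0+0+0+0+0+0+0+1+0+1+0+0+1+0 mod 2 = 1
Syndrome = 1011
Column i of H is the binary representation of i, so the syndrome is the binary index of the flipped bit.
Read s = 1011 with s[0] as LSB: 1·2^0 + 0·2^1 + 1·2^2 + 1·2^3 = 13.
Error is at bit position 13.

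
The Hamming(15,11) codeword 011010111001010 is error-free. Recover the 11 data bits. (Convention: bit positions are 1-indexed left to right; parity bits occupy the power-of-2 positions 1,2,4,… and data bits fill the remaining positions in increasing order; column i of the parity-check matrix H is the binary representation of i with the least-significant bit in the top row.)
Parity bits occupy power-of-2 positions; data bits are at positions {3,5,6,7,9,10,11,12,13,14,15} (1-indexed).
Extract: c[3]=1 c[5]=1 c[6]=0 c[7]=1 c[9]=1 c[10]=0 c[11]=0 c[12]=1 c[13]=0 c[14]=1 c[15]=0
Data = 11011001010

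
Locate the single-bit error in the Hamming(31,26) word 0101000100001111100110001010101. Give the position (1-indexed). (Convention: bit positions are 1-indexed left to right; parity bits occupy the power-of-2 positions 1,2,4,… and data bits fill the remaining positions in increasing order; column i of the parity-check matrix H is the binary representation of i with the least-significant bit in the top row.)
Syndrome s = H · r^T (mod 2), r = 0101000100001111100110001010101:
  s[0] = (1010101010101010101010101010101)·(0101000100001111100110001010101) mod 2 = 0+0+0+0+0+0+0+0+0+0+0+0+1+0+1+0+1+0+0+0+1+0+0+0+1+0+1+0+1+0+1 mod 2 = 0
  s[1] = (0110011001100110011001100110011)·(0101000100001111100110001010101) mod 2 = 0+1+0+0+0+0+0+0+0+0+0+0+0+1+1+0+0+0+0+0+0+0+0+0+0+0+1+0+0+0+1 mod 2 = 1
  s[2] = (0001111000011110000111100001111)·(0101000100001111100110001010101) mod 2 = 0+0+0+1+0+0+0+0+0+0+0+0+1+1+1+0+0+0+0+1+1+0+0+0+0+0+0+0+1+0+1 mod 2 = 0
  s[3] = (0000000111111110000000011111111)·(0101000100001111100110001010101) mod 2 = 0+0+0+0+0+0+0+1+0+0+0+0+1+1+1+0+0+0+0+0+0+0+0+0+1+0+1+0+1+0+1 mod 2 = 0
  s[4] = (0000000000000001111111111111111)·(0101000100001111100110001010101) mod 2 = 0+0+0+0+0+0+0+0+0+0+0+0+0+0+0+1+1+0+0+1+1+0+0+0+1+0+1+0+1+0+1 mod 2 = 0
Syndrome = 01000
Column i of H is the binary representation of i, so the syndrome is the binary index of the flipped bit.
Read s = 01000 with s[0] as LSB: 0·2^0 + 1·2^1 + 0·2^2 + 0·2^3 + 0·2^4 = 2.
Error is at bit position 2.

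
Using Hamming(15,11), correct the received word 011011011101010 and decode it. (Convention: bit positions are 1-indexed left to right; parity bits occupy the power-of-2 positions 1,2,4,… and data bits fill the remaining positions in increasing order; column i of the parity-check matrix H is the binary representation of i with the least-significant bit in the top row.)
Syndrome s = H · r^T (mod 2), r = 011011011101010:
  s[0] = (101010101010101)·(011011011101010) mod 2 = 0+0+1+0+1+0+0+0+1+0+0+0+0+0+0 mod 2 = 1
  s[1] = (011001100110011)·(011011011101010) mod 2 = 0+1+1+0+0+1+0+0+0+1+0+0+0+1+0 mod 2 = 1
  s[2] = (000111100001111)·(011011011101010) mod 2 = 0+0+0+0+1+1+0+0+0+0+0+1+0+1+0 mod 2 = 0
  s[3] = (000000011111111)·(011011011101010) mod 2 = 0+0+0+0+0+0+0+1+1+1+0+1+0+1+0 mod 2 = 1
Syndrome = 1101
Column 11 of H equals this syndrome → error at bit 11 (1-indexed).
Flip bit 11: 011011011101010 → 011011011111010
Extract data bits at positions {3,5,6,7,9,10,11,12,13,14,15}: 11101111010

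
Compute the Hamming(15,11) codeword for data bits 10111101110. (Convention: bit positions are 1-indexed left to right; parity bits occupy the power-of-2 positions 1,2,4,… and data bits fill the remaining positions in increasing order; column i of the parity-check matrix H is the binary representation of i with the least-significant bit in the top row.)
Codeword c = d · G (mod 2), d = 10111101110:
  c[0] = d·G[:,0] = (10111101110)·(11011010101) mod 2 = 1+0+0+1+1+0+0+0+1+0+0 mod 2 = 0
  c[1] = d·G[:,1] = (10111101110)·(10110110011) mod 2 = 1+0+1+1+0+1+0+0+0+1+0 mod 2 = 1
  c[2] = d·G[:,2] = (10111101110)·(10000000000) mod 2 = 1+0+0+0+0+0+0+0+0+0+0 mod 2 = 1
  c[3] = d·G[:,3] = (10111101110)·(01110001111) mod 2 = 0+0+1+1+0+0+0+1+1+1+0 mod 2 = 1
  c[4] = d·G[:,4] = (10111101110)·(01000000000) mod 2 = 0+0+0+0+0+0+0+0+0+0+0 mod 2 = 0
  c[5] = d·G[:,5] = (10111101110)·(00100000000) mod 2 = 0+0+1+0+0+0+0+0+0+0+0 mod 2 = 1
  c[6] = d·G[:,6] = (10111101110)·(00010000000) mod 2 = 0+0+0+1+0+0+0+0+0+0+0 mod 2 = 1
  c[7] = d·G[:,7] = (10111101110)·(00001111111) mod 2 = 0+0+0+0+1+1+0+1+1+1+0 mod 2 = 1
  c[8] = d·G[:,8] = (10111101110)·(00001000000) mod 2 = 0+0+0+0+1+0+0+0+0+0+0 mod 2 = 1
  c[9] = d·G[:,9] = (10111101110)·(00000100000) mod 2 = 0+0+0+0+0+1+0+0+0+0+0 mod 2 = 1
  c[10] = d·G[:,10] = (10111101110)·(00000010000) mod 2 = 0+0+0+0+0+0+0+0+0+0+0 mod 2 = 0
  c[11] = d·G[:,11] = (10111101110)·(00000001000) mod 2 = 0+0+0+0+0+0+0+1+0+0+0 mod 2 = 1
  c[12] = d·G[:,12] = (10111101110)·(00000000100) mod 2 = 0+0+0+0+0+0+0+0+1+0+0 mod 2 = 1
  c[13] = d·G[:,13] = (10111101110)·(00000000010) mod 2 = 0+0+0+0+0+0+0+0+0+1+0 mod 2 = 1
  c[14] = d·G[:,14] = (10111101110)·(00000000001) mod 2 = 0+0+0+0+0+0+0+0+0+0+0 mod 2 = 0
Codeword = 011101111101110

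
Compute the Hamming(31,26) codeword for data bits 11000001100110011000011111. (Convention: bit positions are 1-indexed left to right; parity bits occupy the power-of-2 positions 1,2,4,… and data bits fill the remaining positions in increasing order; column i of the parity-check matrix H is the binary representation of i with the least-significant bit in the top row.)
Codeword c = d · G (mod 2), d = 11000001100110011000011111:
  c[0] = d·G[:,0] = (11000001100110011000011111)·(11011010101101010101010101) mod 2 = 1+1+0+0+0+0+0+0+1+0+0+1+0+0+0+1+0+0+0+0+0+1+0+1+0+1 mod 2 = 0
  c[1] = d·G[:,1] = (11000001100110011000011111)·(10110110011011001100110011) mod 2 = 1+0+0+0+0+0+0+0+0+0+0+0+1+0+0+0+1+0+0+0+0+1+0+0+1+1 mod 2 = 0
  c[2] = d·G[:,2] = (11000001100110011000011111)·(10000000000000000000000000) mod 2 = 1+0+0+0+0+0+0+0+0+0+0+0+0+0+0+0+0+0+0+0+0+0+0+0+0+0 mod 2 = 1
  c[3] = d·G[:,3] = (11000001100110011000011111)·(01110001111000111100001111) mod 2 = 0+1+0+0+0+0+0+1+1+0+0+0+0+0+0+1+1+0+0+0+0+0+1+1+1+1 mod 2 = 1
  c[4] = d·G[:,4] = (11000001100110011000011111)·(01000000000000000000000000) mod 2 = 0+1+0+0+0+0+0+0+0+0+0+0+0+0+0+0+0+0+0+0+0+0+0+0+0+0 mod 2 = 1
  c[5] = d·G[:,5] = (11000001100110011000011111)·(00100000000000000000000000) mod 2 = 0+0+0+0+0+0+0+0+0+0+0+0+0+0+0+0+0+0+0+0+0+0+0+0+0+0 mod 2 = 0
  c[6] = d·G[:,6] = (11000001100110011000011111)·(00010000000000000000000000) mod 2 = 0+0+0+0+0+0+0+0+0+0+0+0+0+0+0+0+0+0+0+0+0+0+0+0+0+0 mod 2 = 0
  c[7] = d·G[:,7] = (11000001100110011000011111)·(00001111111000000011111111) mod 2 = 0+0+0+0+0+0+0+1+1+0+0+0+0+0+0+0+0+0+0+0+0+1+1+1+1+1 mod 2 = 1
  c[8] = d·G[:,8] = (11000001100110011000011111)·(00001000000000000000000000) mod 2 = 0+0+0+0+0+0+0+0+0+0+0+0+0+0+0+0+0+0+0+0+0+0+0+0+0+0 mod 2 = 0
  c[9] = d·G[:,9] = (11000001100110011000011111)·(00000100000000000000000000) mod 2 = 0+0+0+0+0+0+0+0+0+0+0+0+0+0+0+0+0+0+0+0+0+0+0+0+0+0 mod 2 = 0
  c[10] = d·G[:,10] = (11000001100110011000011111)·(00000010000000000000000000) mod 2 = 0+0+0+0+0+0+0+0+0+0+0+0+0+0+0+0+0+0+0+0+0+0+0+0+0+0 mod 2 = 0
  c[11] = d·G[:,11] = (11000001100110011000011111)·(00000001000000000000000000) mod 2 = 0+0+0+0+0+0+0+1+0+0+0+0+0+0+0+0+0+0+0+0+0+0+0+0+0+0 mod 2 = 1
  c[12] = d·G[:,12] = (11000001100110011000011111)·(00000000100000000000000000) mod 2 = 0+0+0+0+0+0+0+0+1+0+0+0+0+0+0+0+0+0+0+0+0+0+0+0+0+0 mod 2 = 1
  c[13] = d·G[:,13] = (11000001100110011000011111)·(00000000010000000000000000) mod 2 = 0+0+0+0+0+0+0+0+0+0+0+0+0+0+0+0+0+0+0+0+0+0+0+0+0+0 mod 2 = 0
  c[14] = d·G[:,14] = (11000001100110011000011111)·(00000000001000000000000000) mod 2 = 0+0+0+0+0+0+0+0+0+0+0+0+0+0+0+0+0+0+0+0+0+0+0+0+0+0 mod 2 = 0
  c[15] = d·G[:,15] = (11000001100110011000011111)·(00000000000111111111111111) mod 2 = 0+0+0+0+0+0+0+0+0+0+0+1+1+0+0+1+1+0+0+0+0+1+1+1+1+1 mod 2 = 1
  c[16] = d·G[:,16] = (11000001100110011000011111)·(00000000000100000000000000) mod 2 = 0+0+0+0+0+0+0+0+0+0+0+1+0+0+0+0+0+0+0+0+0+0+0+0+0+0 mod 2 = 1
  c[17] = d·G[:,17] = (11000001100110011000011111)·(00000000000010000000000000) mod 2 = 0+0+0+0+0+0+0+0+0+0+0+0+1+0+0+0+0+0+0+0+0+0+0+0+0+0 mod 2 = 1
  c[18] = d·G[:,18] = (11000001100110011000011111)·(00000000000001000000000000) mod 2 = 0+0+0+0+0+0+0+0+0+0+0+0+0+0+0+0+0+0+0+0+0+0+0+0+0+0 mod 2 = 0
  c[19] = d·G[:,19] = (11000001100110011000011111)·(00000000000000100000000000) mod 2 = 0+0+0+0+0+0+0+0+0+0+0+0+0+0+0+0+0+0+0+0+0+0+0+0+0+0 mod 2 = 0
  c[20] = d·G[:,20] = (11000001100110011000011111)·(00000000000000010000000000) mod 2 = 0+0+0+0+0+0+0+0+0+0+0+0+0+0+0+1+0+0+0+0+0+0+0+0+0+0 mod 2 = 1
  c[21] = d·G[:,21] = (11000001100110011000011111)·(00000000000000001000000000) mod 2 = 0+0+0+0+0+0+0+0+0+0+0+0+0+0+0+0+1+0+0+0+0+0+0+0+0+0 mod 2 = 1
  c[22] = d·G[:,22] = (11000001100110011000011111)·(00000000000000000100000000) mod 2 = 0+0+0+0+0+0+0+0+0+0+0+0+0+0+0+0+0+0+0+0+0+0+0+0+0+0 mod 2 = 0
  c[23] = d·G[:,23] = (11000001100110011000011111)·(00000000000000000010000000) mod 2 = 0+0+0+0+0+0+0+0+0+0+0+0+0+0+0+0+0+0+0+0+0+0+0+0+0+0 mod 2 = 0
  c[24] = d·G[:,24] = (11000001100110011000011111)·(00000000000000000001000000) mod 2 = 0+0+0+0+0+0+0+0+0+0+0+0+0+0+0+0+0+0+0+0+0+0+0+0+0+0 mod 2 = 0
  c[25] = d·G[:,25] = (11000001100110011000011111)·(00000000000000000000100000) mod 2 = 0+0+0+0+0+0+0+0+0+0+0+0+0+0+0+0+0+0+0+0+0+0+0+0+0+0 mod 2 = 0
  c[26] = d·G[:,26] = (11000001100110011000011111)·(00000000000000000000010000) mod 2 = 0+0+0+0+0+0+0+0+0+0+0+0+0+0+0+0+0+0+0+0+0+1+0+0+0+0 mod 2 = 1
  c[27] = d·G[:,27] = (11000001100110011000011111)·(00000000000000000000001000) mod 2 = 0+0+0+0+0+0+0+0+0+0+0+0+0+0+0+0+0+0+0+0+0+0+1+0+0+0 mod 2 = 1
  c[28] = d·G[:,28] = (11000001100110011000011111)·(00000000000000000000000100) mod 2 = 0+0+0+0+0+0+0+0+0+0+0+0+0+0+0+0+0+0+0+0+0+0+0+1+0+0 mod 2 = 1
  c[29] = d·G[:,29] = (11000001100110011000011111)·(00000000000000000000000010) mod 2 = 0+0+0+0+0+0+0+0+0+0+0+0+0+0+0+0+0+0+0+0+0+0+0+0+1+0 mod 2 = 1
  c[30] = d·G[:,30] = (11000001100110011000011111)·(00000000000000000000000001) mod 2 = 0+0+0+0+0+0+0+0+0+0+0+0+0+0+0+0+0+0+0+0+0+0+0+0+0+1 mod 2 = 1
Codeword = 0011100100011001110011000011111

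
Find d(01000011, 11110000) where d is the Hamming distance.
XOR = 10110011, count of 1s = 5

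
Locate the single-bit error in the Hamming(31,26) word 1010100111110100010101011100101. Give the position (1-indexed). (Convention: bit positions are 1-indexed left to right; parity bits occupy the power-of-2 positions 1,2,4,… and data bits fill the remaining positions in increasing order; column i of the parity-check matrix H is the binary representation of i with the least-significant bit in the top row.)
Syndrome s = H · r^T (mod 2), r = 1010100111110100010101011100101:
  s[0] = (1010101010101010101010101010101)·(1010100111110100010101011100101) mod 2 = 1+0+1+0+1+0+0+0+1+0+1+0+0+0+0+0+0+0+0+0+0+0+0+0+1+0+0+0+1+0+1 mod 2 = 0
  s[1] = (0110011001100110011001100110011)·(1010100111110100010101011100101) mod 2 = 0+0+1+0+0+0+0+0+0+1+1+0+0+1+0+0+0+1+0+0+0+1+0+0+0+1+0+0+0+0+1 mod 2 = 0
  s[2] = (0001111000011110000111100001111)·(1010100111110100010101011100101) mod 2 = 0+0+0+0+1+0+0+0+0+0+0+1+0+1+0+0+0+0+0+1+0+1+0+0+0+0+0+0+1+0+1 mod 2 = 1
  s[3] = (0000000111111110000000011111111)·(1010100111110100010101011100101) mod 2 = 0+0+0+0+0+0+0+1+1+1+1+1+0+1+0+0+0+0+0+0+0+0+0+1+1+1+0+0+1+0+1 mod 2 = 1
  s[4] = (0000000000000001111111111111111)·(1010100111110100010101011100101) mod 2 = 0+0+0+0+0+0+0+0+0+0+0+0+0+0+0+0+0+1+0+1+0+1+0+1+1+1+0+0+1+0+1 mod 2 = 0
Syndrome = 00110
Column i of H is the binary representation of i, so the syndrome is the binary index of the flipped bit.
Read s = 00110 with s[0] as LSB: 0·2^0 + 0·2^1 + 1·2^2 + 1·2^3 + 0·2^4 = 12.
Error is at bit position 12.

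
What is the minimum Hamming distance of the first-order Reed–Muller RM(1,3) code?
d_min = 4 (RM(1,3) has length 8 and minimum distance 2^(m−1) = 4).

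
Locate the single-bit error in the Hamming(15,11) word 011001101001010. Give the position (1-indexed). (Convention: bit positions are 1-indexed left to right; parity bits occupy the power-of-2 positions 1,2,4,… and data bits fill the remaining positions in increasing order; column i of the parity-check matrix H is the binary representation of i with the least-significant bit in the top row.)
Syndrome s = H · r^T (mod 2), r = 011001101001010:
  s[0] = (101010101010101)·(011001101001010) mod 2 = 0+0+1+0+0+0+1+0+1+0+0+0+0+0+0 mod 2 = 1
  s[1] = (011001100110011)·(011001101001010) mod 2 = 0+1+1+0+0+1+1+0+0+0+0+0+0+1+0 mod 2 = 1
  s[2] = (000111100001111)·(011001101001010) mod 2 = 0+0+0+0+0+1+1+0+0+0+0+1+0+1+0 mod 2 = 0
  s[3] = (000000011111111)·(011001101001010) mod 2 = 0+0+0+0+0+0+0+0+1+0+0+1+0+1+0 mod 2 = 1
Syndrome = 1101
Column i of H is the binary representation of i, so the syndrome is the binary index of the flipped bit.
Read s = 1101 with s[0] as LSB: 1·2^0 + 1·2^1 + 0·2^2 + 1·2^3 = 11.
Error is at bit position 11.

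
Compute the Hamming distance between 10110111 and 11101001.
XOR = 01011110, count of 1s = 5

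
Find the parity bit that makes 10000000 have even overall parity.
Sum of data bits: 1+0+0+0+0+0+0+0 = 1.
1 mod 2 = 1, so parity bit = 1.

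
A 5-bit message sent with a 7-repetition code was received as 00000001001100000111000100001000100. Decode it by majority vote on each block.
Split into 7-bit blocks and majority-vote each:
  block 1 = 0000000: 0 ones, 7 zeros → 0
  block 2 = 1001100: 3 ones, 4 zeros → 0
  block 3 = 0001110: 3 ones, 4 zeros → 0
  block 4 = 0010000: 1 ones, 6 zeros → 0
  block 5 = 1000100: 2 ones, 5 zeros → 0
Decoded = 00000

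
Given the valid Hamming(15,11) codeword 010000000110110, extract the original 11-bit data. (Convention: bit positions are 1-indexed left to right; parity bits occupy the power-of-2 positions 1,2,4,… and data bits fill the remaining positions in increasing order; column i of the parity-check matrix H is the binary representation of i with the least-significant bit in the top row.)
Parity bits occupy power-of-2 positions; data bits are at positions {3,5,6,7,9,10,11,12,13,14,15} (1-indexed).
Extract: c[3]=0 c[5]=0 c[6]=0 c[7]=0 c[9]=0 c[10]=1 c[11]=1 c[12]=0 c[13]=1 c[14]=1 c[15]=0
Data = 00000110110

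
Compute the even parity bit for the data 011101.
Sum of data bits: 0+1+1+1+0+1 = 4.
4 mod 2 = 0, so parity bit = 0.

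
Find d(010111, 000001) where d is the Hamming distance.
XOR = 010110, count of 1s = 3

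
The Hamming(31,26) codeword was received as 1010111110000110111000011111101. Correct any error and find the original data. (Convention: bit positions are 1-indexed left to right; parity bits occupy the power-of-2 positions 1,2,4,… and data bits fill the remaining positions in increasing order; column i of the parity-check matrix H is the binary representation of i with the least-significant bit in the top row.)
Syndrome s = H · r^T (mod 2), r = 1010111110000110111000011111101:
  s[0] = (1010101010101010101010101010101)·(1010111110000110111000011111101) mod 2 = 1+0+1+0+1+0+1+0+1+0+0+0+0+0+1+0+1+0+1+0+0+0+0+0+1+0+1+0+1+0+1 mod 2 = 0
  s[1] = (0110011001100110011001100110011)·(1010111110000110111000011111101) mod 2 = 0+0+1+0+0+1+1+0+0+0+0+0+0+1+1+0+0+1+1+0+0+0+0+0+0+1+1+0+0+0+1 mod 2 = 0
  s[2] = (0001111000011110000111100001111)·(1010111110000110111000011111101) mod 2 = 0+0+0+0+1+1+1+0+0+0+0+0+0+1+1+0+0+0+0+0+0+0+0+0+0+0+0+1+1+0+1 mod 2 = 0
  s[3] = (0000000111111110000000011111111)·(1010111110000110111000011111101) mod 2 = 0+0+0+0+0+0+0+1+1+0+0+0+0+1+1+0+0+0+0+0+0+0+0+1+1+1+1+1+1+0+1 mod 2 = 1
  s[4] = (0000000000000001111111111111111)·(1010111110000110111000011111101) mod 2 = 0+0+0+0+0+0+0+0+0+0+0+0+0+0+0+0+1+1+1+0+0+0+0+1+1+1+1+1+1+0+1 mod 2 = 0
Syndrome = 00010
Column 8 of H equals this syndrome → error at bit 8 (1-indexed).
Flip bit 8: 1010111110000110111000011111101 → 1010111010000110111000011111101
Extract data bits at positions {3,5,6,7,9,10,11,12,13,14,15,17,18,19,20,21,22,23,24,25,26,27,28,29,30,31}: 11111000011111000011111101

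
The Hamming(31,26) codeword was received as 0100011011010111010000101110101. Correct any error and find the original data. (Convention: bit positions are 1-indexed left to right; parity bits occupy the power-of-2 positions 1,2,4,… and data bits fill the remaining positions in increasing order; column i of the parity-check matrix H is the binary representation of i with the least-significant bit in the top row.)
Syndrome s = H · r^T (mod 2), r = 0100011011010111010000101110101:
  s[0] = (1010101010101010101010101010101)·(0100011011010111010000101110101) mod 2 = 0+0+0+0+0+0+1+0+1+0+0+0+0+0+1+0+0+0+0+0+0+0+1+0+1+0+1+0+1+0+1 mod 2 = 0
  s[1] = (0110011001100110011001100110011)·(0100011011010111010000101110101) mod 2 = 0+1+0+0+0+1+1+0+0+1+0+0+0+1+1+0+0+1+0+0+0+0+1+0+0+1+1+0+0+0+1 mod 2 = 1
  s[2] = (0001111000011110000111100001111)·(0100011011010111010000101110101) mod 2 = 0+0+0+0+0+1+1+0+0+0+0+1+0+1+1+0+0+0+0+0+0+0+1+0+0+0+0+0+1+0+1 mod 2 = 0
  s[3] = (0000000111111110000000011111111)·(0100011011010111010000101110101) mod 2 = 0+0+0+0+0+0+0+0+1+1+0+1+0+1+1+0+0+0+0+0+0+0+0+0+1+1+1+0+1+0+1 mod 2 = 0
  s[4] = (0000000000000001111111111111111)·(0100011011010111010000101110101) mod 2 = 0+0+0+0+0+0+0+0+0+0+0+0+0+0+0+1+0+1+0+0+0+0+1+0+1+1+1+0+1+0+1 mod 2 = 0
Syndrome = 01000
Column 2 of H equals this syndrome → error at bit 2 (1-indexed).
Flip bit 2: 0100011011010111010000101110101 → 0000011011010111010000101110101
Extract data bits at positions {3,5,6,7,9,10,11,12,13,14,15,17,18,19,20,21,22,23,24,25,26,27,28,29,30,31}: 00111101011010000101110101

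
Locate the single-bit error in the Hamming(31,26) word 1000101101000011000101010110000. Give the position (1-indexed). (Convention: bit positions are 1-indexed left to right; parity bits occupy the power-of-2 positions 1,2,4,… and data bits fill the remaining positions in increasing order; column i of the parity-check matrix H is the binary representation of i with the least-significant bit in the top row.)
Syndrome s = H · r^T (mod 2), r = 1000101101000011000101010110000:
  s[0] = (1010101010101010101010101010101)·(1000101101000011000101010110000) mod 2 = 1+0+0+0+1+0+1+0+0+0+0+0+0+0+1+0+0+0+0+0+0+0+0+0+0+0+1+0+0+0+0 mod 2 = 1
  s[1] = (0110011001100110011001100110011)·(1000101101000011000101010110000) mod 2 = 0+0+0+0+0+0+1+0+0+1+0+0+0+0+1+0+0+0+0+0+0+1+0+0+0+1+1+0+0+0+0 mod 2 = 0
  s[2] = (0001111000011110000111100001111)·(1000101101000011000101010110000) mod 2 = 0+0+0+0+1+0+1+0+0+0+0+0+0+0+1+0+0+0+0+1+0+1+0+0+0+0+0+0+0+0+0 mod 2 = 1
  s[3] = (0000000111111110000000011111111)·(1000101101000011000101010110000) mod 2 = 0+0+0+0+0+0+0+1+0+1+0+0+0+0+1+0+0+0+0+0+0+0+0+1+0+1+1+0+0+0+0 mod 2 = 0
  s[4] = (0000000000000001111111111111111)·(1000101101000011000101010110000) mod 2 = 0+0+0+0+0+0+0+0+0+0+0+0+0+0+0+1+0+0+0+1+0+1+0+1+0+1+1+0+0+0+0 mod 2 = 0
Syndrome = 10100
Column i of H is the binary representation of i, so the syndrome is the binary index of the flipped bit.
Read s = 10100 with s[0] as LSB: 1·2^0 + 0·2^1 + 1·2^2 + 0·2^3 + 0·2^4 = 5.
Error is at bit position 5.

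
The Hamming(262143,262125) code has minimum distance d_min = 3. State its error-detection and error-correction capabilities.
Detection only: up to d_min − 1 = 2 errors.
Correction: up to ⌊(d_min − 1)/2⌋ = ⌊2/2⌋ = 1 errors.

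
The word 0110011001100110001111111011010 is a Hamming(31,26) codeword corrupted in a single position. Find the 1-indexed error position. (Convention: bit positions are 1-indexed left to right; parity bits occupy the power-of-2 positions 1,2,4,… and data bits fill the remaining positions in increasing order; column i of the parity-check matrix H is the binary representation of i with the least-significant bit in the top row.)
Syndrome s = H · r^T (mod 2), r = 0110011001100110001111111011010:
  s[0] = (1010101010101010101010101010101)·(0110011001100110001111111011010) mod 2 = 0+0+1+0+0+0+1+0+0+0+1+0+0+0+1+0+0+0+1+0+1+0+1+0+1+0+1+0+0+0+0 mod 2 = 1
  s[1] = (0110011001100110011001100110011)·(0110011001100110001111111011010) mod 2 = 0+1+1+0+0+1+1+0+0+1+1+0+0+1+1+0+0+0+1+0+0+1+1+0+0+0+1+0+0+1+0 mod 2 = 1
  s[2] = (0001111000011110000111100001111)·(0110011001100110001111111011010) mod 2 = 0+0+0+0+0+1+1+0+0+0+0+0+0+1+1+0+0+0+0+1+1+1+1+0+0+0+0+1+0+1+0 mod 2 = 0
  s[3] = (0000000111111110000000011111111)·(0110011001100110001111111011010) mod 2 = 0+0+0+0+0+0+0+0+0+1+1+0+0+1+1+0+0+0+0+0+0+0+0+1+1+0+1+1+0+1+0 mod 2 = 1
  s[4] = (0000000000000001111111111111111)·(0110011001100110001111111011010) mod 2 = 0+0+0+0+0+0+0+0+0+0+0+0+0+0+0+0+0+0+1+1+1+1+1+1+1+0+1+1+0+1+0 mod 2 = 0
Syndrome = 11010
Column i of H is the binary representation of i, so the syndrome is the binary index of the flipped bit.
Read s = 11010 with s[0] as LSB: 1·2^0 + 1·2^1 + 0·2^2 + 1·2^3 + 0·2^4 = 11.
Error is at bit position 11.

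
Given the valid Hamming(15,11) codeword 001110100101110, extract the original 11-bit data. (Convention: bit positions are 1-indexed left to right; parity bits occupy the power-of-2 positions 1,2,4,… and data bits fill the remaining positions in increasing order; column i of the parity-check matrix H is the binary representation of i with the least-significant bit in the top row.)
Parity bits occupy power-of-2 positions; data bits are at positions {3,5,6,7,9,10,11,12,13,14,15} (1-indexed).
Extract: c[3]=1 c[5]=1 c[6]=0 c[7]=1 c[9]=0 c[10]=1 c[11]=0 c[12]=1 c[13]=1 c[14]=1 c[15]=0
Data = 11010101110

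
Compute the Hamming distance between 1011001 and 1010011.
XOR = 0001010, count of 1s = 2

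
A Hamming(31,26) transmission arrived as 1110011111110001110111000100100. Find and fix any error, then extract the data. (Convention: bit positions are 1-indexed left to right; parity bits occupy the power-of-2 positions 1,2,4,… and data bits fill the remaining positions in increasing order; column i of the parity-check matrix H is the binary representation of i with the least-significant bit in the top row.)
Syndrome s = H · r^T (mod 2), r = 1110011111110001110111000100100:
  s[0] = (1010101010101010101010101010101)·(1110011111110001110111000100100) mod 2 = 1+0+1+0+0+0+1+0+1+0+1+0+0+0+0+0+1+0+0+0+1+0+0+0+0+0+0+0+1+0+0 mod 2 = 0
  s[1] = (0110011001100110011001100110011)·(1110011111110001110111000100100) mod 2 = 0+1+1+0+0+1+1+0+0+1+1+0+0+0+0+0+0+1+0+0+0+1+0+0+0+1+0+0+0+0+0 mod 2 = 1
  s[2] = (0001111000011110000111100001111)·(1110011111110001110111000100100) mod 2 = 0+0+0+0+0+1+1+0+0+0+0+1+0+0+0+0+0+0+0+1+1+1+0+0+0+0+0+0+1+0+0 mod 2 = 1
  s[3] = (0000000111111110000000011111111)·(1110011111110001110111000100100) mod 2 = 0+0+0+0+0+0+0+1+1+1+1+1+0+0+0+0+0+0+0+0+0+0+0+0+0+1+0+0+1+0+0 mod 2 = 1
  s[4] = (0000000000000001111111111111111)·(1110011111110001110111000100100) mod 2 = 0+0+0+0+0+0+0+0+0+0+0+0+0+0+0+1+1+1+0+1+1+1+0+0+0+1+0+0+1+0+0 mod 2 = 0
Syndrome = 01110
Column 14 of H equals this syndrome → error at bit 14 (1-indexed).
Flip bit 14: 1110011111110001110111000100100 → 1110011111110101110111000100100
Extract data bits at positions {3,5,6,7,9,10,11,12,13,14,15,17,18,19,20,21,22,23,24,25,26,27,28,29,30,31}: 10111111010110111000100100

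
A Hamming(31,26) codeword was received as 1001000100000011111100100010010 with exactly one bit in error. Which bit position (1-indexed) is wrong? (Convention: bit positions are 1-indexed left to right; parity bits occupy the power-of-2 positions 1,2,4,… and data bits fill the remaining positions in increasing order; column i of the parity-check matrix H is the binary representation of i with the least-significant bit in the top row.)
Syndrome s = H · r^T (mod 2), r = 1001000100000011111100100010010:
  s[0] = (1010101010101010101010101010101)·(1001000100000011111100100010010) mod 2 = 1+0+0+0+0+0+0+0+0+0+0+0+0+0+1+0+1+0+1+0+0+0+1+0+0+0+1+0+0+0+0 mod 2 = 0
  s[1] = (0110011001100110011001100110011)·(1001000100000011111100100010010) mod 2 = 0+0+0+0+0+0+0+0+0+0+0+0+0+0+1+0+0+1+1+0+0+0+1+0+0+0+1+0+0+1+0 mod 2 = 0
  s[2] = (0001111000011110000111100001111)·(1001000100000011111100100010010) mod 2 = 0+0+0+1+0+0+0+0+0+0+0+0+0+0+1+0+0+0+0+1+0+0+1+0+0+0+0+0+0+1+0 mod 2 = 1
  s[3] = (0000000111111110000000011111111)·(1001000100000011111100100010010) mod 2 = 0+0+0+0+0+0+0+1+0+0+0+0+0+0+1+0+0+0+0+0+0+0+0+0+0+0+1+0+0+1+0 mod 2 = 0
  s[4] = (0000000000000001111111111111111)·(1001000100000011111100100010010) mod 2 = 0+0+0+0+0+0+0+0+0+0+0+0+0+0+0+1+1+1+1+1+0+0+1+0+0+0+1+0+0+1+0 mod 2 = 0
Syndrome = 00100
Column i of H is the binary representation of i, so the syndrome is the binary index of the flipped bit.
Read s = 00100 with s[0] as LSB: 0·2^0 + 0·2^1 + 1·2^2 + 0·2^3 + 0·2^4 = 4.
Error is at bit position 4.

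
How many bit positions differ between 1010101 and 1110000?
XOR = 0100101, count of 1s = 3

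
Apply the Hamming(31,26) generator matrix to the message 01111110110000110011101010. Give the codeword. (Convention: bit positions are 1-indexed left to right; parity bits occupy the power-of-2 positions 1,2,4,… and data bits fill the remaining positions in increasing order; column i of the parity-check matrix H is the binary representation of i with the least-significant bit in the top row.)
Codeword c = d · G (mod 2), d = 01111110110000110011101010:
  c[0] = d·G[:,0] = (01111110110000110011101010)·(11011010101101010101010101) mod 2 = 0+1+0+1+1+0+1+0+1+0+0+0+0+0+0+1+0+0+0+1+0+0+0+0+0+0 mod 2 = 1
  c[1] = d·G[:,1] = (01111110110000110011101010)·(10110110011011001100110011) mod 2 = 0+0+1+1+0+1+1+0+0+1+0+0+0+0+0+0+0+0+0+0+1+0+0+0+1+0 mod 2 = 1
  c[2] = d·G[:,2] = (01111110110000110011101010)·(10000000000000000000000000) mod 2 = 0+0+0+0+0+0+0+0+0+0+0+0+0+0+0+0+0+0+0+0+0+0+0+0+0+0 mod 2 = 0
  c[3] = d·G[:,3] = (01111110110000110011101010)·(01110001111000111100001111) mod 2 = 0+1+1+1+0+0+0+0+1+1+0+0+0+0+1+1+0+0+0+0+0+0+1+0+1+0 mod 2 = 1
  c[4] = d·G[:,4] = (01111110110000110011101010)·(01000000000000000000000000) mod 2 = 0+1+0+0+0+0+0+0+0+0+0+0+0+0+0+0+0+0+0+0+0+0+0+0+0+0 mod 2 = 1
  c[5] = d·G[:,5] = (01111110110000110011101010)·(00100000000000000000000000) mod 2 = 0+0+1+0+0+0+0+0+0+0+0+0+0+0+0+0+0+0+0+0+0+0+0+0+0+0 mod 2 = 1
  c[6] = d·G[:,6] = (01111110110000110011101010)·(00010000000000000000000000) mod 2 = 0+0+0+1+0+0+0+0+0+0+0+0+0+0+0+0+0+0+0+0+0+0+0+0+0+0 mod 2 = 1
  c[7] = d·G[:,7] = (01111110110000110011101010)·(00001111111000000011111111) mod 2 = 0+0+0+0+1+1+1+0+1+1+0+0+0+0+0+0+0+0+1+1+1+0+1+0+1+0 mod 2 = 0
  c[8] = d·G[:,8] = (01111110110000110011101010)·(00001000000000000000000000) mod 2 = 0+0+0+0+1+0+0+0+0+0+0+0+0+0+0+0+0+0+0+0+0+0+0+0+0+0 mod 2 = 1
  c[9] = d·G[:,9] = (01111110110000110011101010)·(00000100000000000000000000) mod 2 = 0+0+0+0+0+1+0+0+0+0+0+0+0+0+0+0+0+0+0+0+0+0+0+0+0+0 mod 2 = 1
  c[10] = d·G[:,10] = (01111110110000110011101010)·(00000010000000000000000000) mod 2 = 0+0+0+0+0+0+1+0+0+0+0+0+0+0+0+0+0+0+0+0+0+0+0+0+0+0 mod 2 = 1
  c[11] = d·G[:,11] = (01111110110000110011101010)·(00000001000000000000000000) mod 2 = 0+0+0+0+0+0+0+0+0+0+0+0+0+0+0+0+0+0+0+0+0+0+0+0+0+0 mod 2 = 0
  c[12] = d·G[:,12] = (01111110110000110011101010)·(00000000100000000000000000) mod 2 = 0+0+0+0+0+0+0+0+1+0+0+0+0+0+0+0+0+0+0+0+0+0+0+0+0+0 mod 2 = 1
  c[13] = d·G[:,13] = (01111110110000110011101010)·(00000000010000000000000000) mod 2 = 0+0+0+0+0+0+0+0+0+1+0+0+0+0+0+0+0+0+0+0+0+0+0+0+0+0 mod 2 = 1
  c[14] = d·G[:,14] = (01111110110000110011101010)·(00000000001000000000000000) mod 2 = 0+0+0+0+0+0+0+0+0+0+0+0+0+0+0+0+0+0+0+0+0+0+0+0+0+0 mod 2 = 0
  c[15] = d·G[:,15] = (01111110110000110011101010)·(00000000000111111111111111) mod 2 = 0+0+0+0+0+0+0+0+0+0+0+0+0+0+1+1+0+0+1+1+1+0+1+0+1+0 mod 2 = 1
  c[16] = d·G[:,16] = (01111110110000110011101010)·(00000000000100000000000000) mod 2 = 0+0+0+0+0+0+0+0+0+0+0+0+0+0+0+0+0+0+0+0+0+0+0+0+0+0 mod 2 = 0
  c[17] = d·G[:,17] = (01111110110000110011101010)·(00000000000010000000000000) mod 2 = 0+0+0+0+0+0+0+0+0+0+0+0+0+0+0+0+0+0+0+0+0+0+0+0+0+0 mod 2 = 0
  c[18] = d·G[:,18] = (01111110110000110011101010)·(00000000000001000000000000) mod 2 = 0+0+0+0+0+0+0+0+0+0+0+0+0+0+0+0+0+0+0+0+0+0+0+0+0+0 mod 2 = 0
  c[19] = d·G[:,19] = (01111110110000110011101010)·(00000000000000100000000000) mod 2 = 0+0+0+0+0+0+0+0+0+0+0+0+0+0+1+0+0+0+0+0+0+0+0+0+0+0 mod 2 = 1
  c[20] = d·G[:,20] = (01111110110000110011101010)·(00000000000000010000000000) mod 2 = 0+0+0+0+0+0+0+0+0+0+0+0+0+0+0+1+0+0+0+0+0+0+0+0+0+0 mod 2 = 1
  c[21] = d·G[:,21] = (01111110110000110011101010)·(00000000000000001000000000) mod 2 = 0+0+0+0+0+0+0+0+0+0+0+0+0+0+0+0+0+0+0+0+0+0+0+0+0+0 mod 2 = 0
  c[22] = d·G[:,22] = (01111110110000110011101010)·(00000000000000000100000000) mod 2 = 0+0+0+0+0+0+0+0+0+0+0+0+0+0+0+0+0+0+0+0+0+0+0+0+0+0 mod 2 = 0
  c[23] = d·G[:,23] = (01111110110000110011101010)·(00000000000000000010000000) mod 2 = 0+0+0+0+0+0+0+0+0+0+0+0+0+0+0+0+0+0+1+0+0+0+0+0+0+0 mod 2 = 1
  c[24] = d·G[:,24] = (01111110110000110011101010)·(00000000000000000001000000) mod 2 = 0+0+0+0+0+0+0+0+0+0+0+0+0+0+0+0+0+0+0+1+0+0+0+0+0+0 mod 2 = 1
  c[25] = d·G[:,25] = (01111110110000110011101010)·(00000000000000000000100000) mod 2 = 0+0+0+0+0+0+0+0+0+0+0+0+0+0+0+0+0+0+0+0+1+0+0+0+0+0 mod 2 = 1
  c[26] = d·G[:,26] = (01111110110000110011101010)·(00000000000000000000010000) mod 2 = 0+0+0+0+0+0+0+0+0+0+0+0+0+0+0+0+0+0+0+0+0+0+0+0+0+0 mod 2 = 0
  c[27] = d·G[:,27] = (01111110110000110011101010)·(00000000000000000000001000) mod 2 = 0+0+0+0+0+0+0+0+0+0+0+0+0+0+0+0+0+0+0+0+0+0+1+0+0+0 mod 2 = 1
  c[28] = d·G[:,28] = (01111110110000110011101010)·(00000000000000000000000100) mod 2 = 0+0+0+0+0+0+0+0+0+0+0+0+0+0+0+0+0+0+0+0+0+0+0+0+0+0 mod 2 = 0
  c[29] = d·G[:,29] = (01111110110000110011101010)·(00000000000000000000000010) mod 2 = 0+0+0+0+0+0+0+0+0+0+0+0+0+0+0+0+0+0+0+0+0+0+0+0+1+0 mod 2 = 1
  c[30] = d·G[:,30] = (01111110110000110011101010)·(00000000000000000000000001) mod 2 = 0+0+0+0+0+0+0+0+0+0+0+0+0+0+0+0+0+0+0+0+0+0+0+0+0+0 mod 2 = 0
Codeword = 1101111011101101000110011101010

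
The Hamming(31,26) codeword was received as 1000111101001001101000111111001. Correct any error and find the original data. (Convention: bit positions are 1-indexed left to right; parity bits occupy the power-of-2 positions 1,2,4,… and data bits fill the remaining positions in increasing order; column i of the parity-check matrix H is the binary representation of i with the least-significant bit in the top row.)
Syndrome s = H · r^T (mod 2), r = 1000111101001001101000111111001:
  s[0] = (1010101010101010101010101010101)·(1000111101001001101000111111001) mod 2 = 1+0+0+0+1+0+1+0+0+0+0+0+1+0+0+0+1+0+1+0+0+0+1+0+1+0+1+0+0+0+1 mod 2 = 0
  s[1] = (0110011001100110011001100110011)·(1000111101001001101000111111001) mod 2 = 0+0+0+0+0+1+1+0+0+1+0+0+0+0+0+0+0+0+1+0+0+0+1+0+0+1+1+0+0+0+1 mod 2 = 0
  s[2] = (0001111000011110000111100001111)·(1000111101001001101000111111001) mod 2 = 0+0+0+0+1+1+1+0+0+0+0+0+1+0+0+0+0+0+0+0+0+0+1+0+0+0+0+1+0+0+1 mod 2 = 1
  s[3] = (0000000111111110000000011111111)·(1000111101001001101000111111001) mod 2 = 0+0+0+0+0+0+0+1+0+1+0+0+1+0+0+0+0+0+0+0+0+0+0+1+1+1+1+1+0+0+1 mod 2 = 1
  s[4] = (0000000000000001111111111111111)·(1000111101001001101000111111001) mod 2 = 0+0+0+0+0+0+0+0+0+0+0+0+0+0+0+1+1+0+1+0+0+0+1+1+1+1+1+1+0+0+1 mod 2 = 0
Syndrome = 00110
Column 12 of H equals this syndrome → error at bit 12 (1-indexed).
Flip bit 12: 1000111101001001101000111111001 → 1000111101011001101000111111001
Extract data bits at positions {3,5,6,7,9,10,11,12,13,14,15,17,18,19,20,21,22,23,24,25,26,27,28,29,30,31}: 01110101100101000111111001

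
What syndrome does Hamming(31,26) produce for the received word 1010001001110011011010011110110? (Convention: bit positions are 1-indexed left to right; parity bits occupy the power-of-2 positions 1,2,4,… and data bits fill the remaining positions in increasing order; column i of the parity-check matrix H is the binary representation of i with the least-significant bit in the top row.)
Syndrome s = H · r^T (mod 2), r = 1010001001110011011010011110110:
  s[0] = (1010101010101010101010101010101)·(1010001001110011011010011110110) mod 2 = 1+0+1+0+0+0+1+0+0+0+1+0+0+0+1+0+0+0+1+0+1+0+0+0+1+0+1+0+1+0+0 mod 2 = 0
  s[1] = (0110011001100110011001100110011)·(1010001001110011011010011110110) mod 2 = 0+0+1+0+0+0+1+0+0+1+1+0+0+0+1+0+0+1+1+0+0+0+0+0+0+1+1+0+0+1+0 mod 2 = 0
  s[2] = (0001111000011110000111100001111)·(1010001001110011011010011110110) mod 2 = 0+0+0+0+0+0+1+0+0+0+0+1+0+0+1+0+0+0+0+0+1+0+0+0+0+0+0+0+1+1+0 mod 2 = 0
  s[3] = (0000000111111110000000011111111)·(1010001001110011011010011110110) mod 2 = 0+0+0+0+0+0+0+0+0+1+1+1+0+0+1+0+0+0+0+0+0+0+0+1+1+1+1+0+1+1+0 mod 2 = 0
  s[4] = (0000000000000001111111111111111)·(1010001001110011011010011110110) mod 2 = 0+0+0+0+0+0+0+0+0+0+0+0+0+0+0+1+0+1+1+0+1+0+0+1+1+1+1+0+1+1+0 mod 2 = 0
Syndrome = 00000
s = 0: no error detected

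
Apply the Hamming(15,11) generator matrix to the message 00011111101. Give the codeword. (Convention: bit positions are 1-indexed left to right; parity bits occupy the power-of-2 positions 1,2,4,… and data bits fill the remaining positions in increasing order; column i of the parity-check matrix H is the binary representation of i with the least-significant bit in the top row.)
Codeword c = d · G (mod 2), d = 00011111101:
  c[0] = d·G[:,0] = (00011111101)·(11011010101) mod 2 = 0+0+0+1+1+0+1+0+1+0+1 mod 2 = 1
  c[1] = d·G[:,1] = (00011111101)·(10110110011) mod 2 = 0+0+0+1+0+1+1+0+0+0+1 mod 2 = 0
  c[2] = d·G[:,2] = (00011111101)·(10000000000) mod 2 = 0+0+0+0+0+0+0+0+0+0+0 mod 2 = 0
  c[3] = d·G[:,3] = (00011111101)·(01110001111) mod 2 = 0+0+0+1+0+0+0+1+1+0+1 mod 2 = 0
  c[4] = d·G[:,4] = (00011111101)·(01000000000) mod 2 = 0+0+0+0+0+0+0+0+0+0+0 mod 2 = 0
  c[5] = d·G[:,5] = (00011111101)·(00100000000) mod 2 = 0+0+0+0+0+0+0+0+0+0+0 mod 2 = 0
  c[6] = d·G[:,6] = (00011111101)·(00010000000) mod 2 = 0+0+0+1+0+0+0+0+0+0+0 mod 2 = 1
  c[7] = d·G[:,7] = (00011111101)·(00001111111) mod 2 = 0+0+0+0+1+1+1+1+1+0+1 mod 2 = 0
  c[8] = d·G[:,8] = (00011111101)·(00001000000) mod 2 = 0+0+0+0+1+0+0+0+0+0+0 mod 2 = 1
  c[9] = d·G[:,9] = (00011111101)·(00000100000) mod 2 = 0+0+0+0+0+1+0+0+0+0+0 mod 2 = 1
  c[10] = d·G[:,10] = (00011111101)·(00000010000) mod 2 = 0+0+0+0+0+0+1+0+0+0+0 mod 2 = 1
  c[11] = d·G[:,11] = (00011111101)·(00000001000) mod 2 = 0+0+0+0+0+0+0+1+0+0+0 mod 2 = 1
  c[12] = d·G[:,12] = (00011111101)·(00000000100) mod 2 = 0+0+0+0+0+0+0+0+1+0+0 mod 2 = 1
  c[13] = d·G[:,13] = (00011111101)·(00000000010) mod 2 = 0+0+0+0+0+0+0+0+0+0+0 mod 2 = 0
  c[14] = d·G[:,14] = (00011111101)·(00000000001) mod 2 = 0+0+0+0+0+0+0+0+0+0+1 mod 2 = 1
Codeword = 100000101111101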